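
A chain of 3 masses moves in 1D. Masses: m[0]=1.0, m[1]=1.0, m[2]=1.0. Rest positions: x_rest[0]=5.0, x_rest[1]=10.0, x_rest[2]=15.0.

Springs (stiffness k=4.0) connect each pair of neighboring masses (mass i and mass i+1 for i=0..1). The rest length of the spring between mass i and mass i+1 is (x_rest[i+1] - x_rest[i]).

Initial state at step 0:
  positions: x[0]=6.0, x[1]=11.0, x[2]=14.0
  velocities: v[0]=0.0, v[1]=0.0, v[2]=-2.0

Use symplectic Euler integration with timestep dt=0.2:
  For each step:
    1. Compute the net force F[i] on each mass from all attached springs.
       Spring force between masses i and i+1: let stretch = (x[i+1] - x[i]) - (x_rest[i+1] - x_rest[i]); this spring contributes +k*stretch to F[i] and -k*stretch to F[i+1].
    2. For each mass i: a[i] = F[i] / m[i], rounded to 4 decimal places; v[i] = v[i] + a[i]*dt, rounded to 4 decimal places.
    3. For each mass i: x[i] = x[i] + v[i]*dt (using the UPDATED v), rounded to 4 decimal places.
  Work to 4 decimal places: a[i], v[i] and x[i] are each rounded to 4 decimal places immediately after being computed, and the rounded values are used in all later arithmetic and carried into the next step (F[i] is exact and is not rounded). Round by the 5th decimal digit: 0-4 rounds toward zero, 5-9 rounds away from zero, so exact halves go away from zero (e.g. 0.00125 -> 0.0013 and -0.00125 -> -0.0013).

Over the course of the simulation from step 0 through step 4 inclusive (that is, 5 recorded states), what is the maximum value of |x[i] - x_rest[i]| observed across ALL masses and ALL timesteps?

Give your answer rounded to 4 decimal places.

Step 0: x=[6.0000 11.0000 14.0000] v=[0.0000 0.0000 -2.0000]
Step 1: x=[6.0000 10.6800 13.9200] v=[0.0000 -1.6000 -0.4000]
Step 2: x=[5.9488 10.1296 14.1216] v=[-0.2560 -2.7520 1.0080]
Step 3: x=[5.7665 9.5490 14.4845] v=[-0.9114 -2.9030 1.8144]
Step 4: x=[5.3894 9.1529 14.8577] v=[-1.8854 -1.9806 1.8660]
Max displacement = 1.0800

Answer: 1.0800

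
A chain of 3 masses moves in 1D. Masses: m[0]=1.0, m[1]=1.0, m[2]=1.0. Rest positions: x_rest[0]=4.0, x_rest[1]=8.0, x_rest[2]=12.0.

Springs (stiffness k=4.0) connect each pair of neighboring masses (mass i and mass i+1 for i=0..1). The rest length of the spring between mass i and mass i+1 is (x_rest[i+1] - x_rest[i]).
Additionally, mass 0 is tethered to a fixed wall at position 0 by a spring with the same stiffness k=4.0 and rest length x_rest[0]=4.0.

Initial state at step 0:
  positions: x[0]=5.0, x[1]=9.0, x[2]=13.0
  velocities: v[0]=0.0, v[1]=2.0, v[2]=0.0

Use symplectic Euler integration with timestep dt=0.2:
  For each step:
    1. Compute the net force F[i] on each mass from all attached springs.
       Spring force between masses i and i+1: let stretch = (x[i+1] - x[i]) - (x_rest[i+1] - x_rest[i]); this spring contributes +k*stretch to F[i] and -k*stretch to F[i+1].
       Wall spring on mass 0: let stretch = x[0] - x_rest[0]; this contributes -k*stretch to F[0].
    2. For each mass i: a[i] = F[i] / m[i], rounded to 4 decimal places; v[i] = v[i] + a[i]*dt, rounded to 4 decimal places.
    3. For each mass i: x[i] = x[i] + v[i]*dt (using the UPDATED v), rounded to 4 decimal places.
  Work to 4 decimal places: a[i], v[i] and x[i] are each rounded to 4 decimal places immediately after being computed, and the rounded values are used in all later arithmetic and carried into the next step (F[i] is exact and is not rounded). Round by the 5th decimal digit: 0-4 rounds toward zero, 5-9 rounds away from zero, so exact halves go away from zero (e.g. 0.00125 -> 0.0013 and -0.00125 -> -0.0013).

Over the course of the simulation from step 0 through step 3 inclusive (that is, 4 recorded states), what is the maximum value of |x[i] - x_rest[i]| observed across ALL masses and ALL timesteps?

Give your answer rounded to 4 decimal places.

Answer: 1.6464

Derivation:
Step 0: x=[5.0000 9.0000 13.0000] v=[0.0000 2.0000 0.0000]
Step 1: x=[4.8400 9.4000 13.0000] v=[-0.8000 2.0000 0.0000]
Step 2: x=[4.6352 9.6464 13.0640] v=[-1.0240 1.2320 0.3200]
Step 3: x=[4.4906 9.6378 13.2212] v=[-0.7232 -0.0429 0.7859]
Max displacement = 1.6464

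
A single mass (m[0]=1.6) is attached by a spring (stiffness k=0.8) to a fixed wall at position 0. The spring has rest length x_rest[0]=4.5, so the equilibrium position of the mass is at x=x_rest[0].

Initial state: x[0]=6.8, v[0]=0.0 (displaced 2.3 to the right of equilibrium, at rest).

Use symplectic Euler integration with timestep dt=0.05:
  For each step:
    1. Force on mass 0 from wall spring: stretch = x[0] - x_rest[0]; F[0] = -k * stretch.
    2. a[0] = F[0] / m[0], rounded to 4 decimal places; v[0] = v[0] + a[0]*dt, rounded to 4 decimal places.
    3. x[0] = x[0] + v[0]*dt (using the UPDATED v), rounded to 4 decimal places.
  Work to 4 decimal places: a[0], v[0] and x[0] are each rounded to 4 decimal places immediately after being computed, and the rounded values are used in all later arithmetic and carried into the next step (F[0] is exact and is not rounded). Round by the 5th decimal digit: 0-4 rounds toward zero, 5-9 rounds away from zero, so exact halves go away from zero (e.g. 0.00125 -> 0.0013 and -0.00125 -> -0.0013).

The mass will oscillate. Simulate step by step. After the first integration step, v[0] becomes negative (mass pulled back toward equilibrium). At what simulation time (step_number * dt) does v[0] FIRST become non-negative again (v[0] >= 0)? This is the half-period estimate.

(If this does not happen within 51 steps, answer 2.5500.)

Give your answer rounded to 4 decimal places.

Step 0: x=[6.8000] v=[0.0000]
Step 1: x=[6.7971] v=[-0.0575]
Step 2: x=[6.7914] v=[-0.1149]
Step 3: x=[6.7828] v=[-0.1722]
Step 4: x=[6.7713] v=[-0.2293]
Step 5: x=[6.7570] v=[-0.2861]
Step 6: x=[6.7399] v=[-0.3425]
Step 7: x=[6.7200] v=[-0.3985]
Step 8: x=[6.6973] v=[-0.4540]
Step 9: x=[6.6719] v=[-0.5089]
Step 10: x=[6.6437] v=[-0.5632]
Step 11: x=[6.6129] v=[-0.6168]
Step 12: x=[6.5794] v=[-0.6696]
Step 13: x=[6.5433] v=[-0.7216]
Step 14: x=[6.5047] v=[-0.7727]
Step 15: x=[6.4636] v=[-0.8228]
Step 16: x=[6.4200] v=[-0.8719]
Step 17: x=[6.3740] v=[-0.9199]
Step 18: x=[6.3257] v=[-0.9668]
Step 19: x=[6.2751] v=[-1.0124]
Step 20: x=[6.2223] v=[-1.0568]
Step 21: x=[6.1673] v=[-1.0999]
Step 22: x=[6.1102] v=[-1.1416]
Step 23: x=[6.0511] v=[-1.1819]
Step 24: x=[5.9901] v=[-1.2207]
Step 25: x=[5.9272] v=[-1.2580]
Step 26: x=[5.8625] v=[-1.2937]
Step 27: x=[5.7961] v=[-1.3278]
Step 28: x=[5.7281] v=[-1.3602]
Step 29: x=[5.6586] v=[-1.3909]
Step 30: x=[5.5876] v=[-1.4199]
Step 31: x=[5.5152] v=[-1.4471]
Step 32: x=[5.4416] v=[-1.4725]
Step 33: x=[5.3668] v=[-1.4960]
Step 34: x=[5.2909] v=[-1.5177]
Step 35: x=[5.2140] v=[-1.5375]
Step 36: x=[5.1362] v=[-1.5554]
Step 37: x=[5.0576] v=[-1.5713]
Step 38: x=[4.9783] v=[-1.5852]
Step 39: x=[4.8984] v=[-1.5972]
Step 40: x=[4.8180] v=[-1.6072]
Step 41: x=[4.7372] v=[-1.6152]
Step 42: x=[4.6561] v=[-1.6211]
Step 43: x=[4.5749] v=[-1.6250]
Step 44: x=[4.4936] v=[-1.6269]
Step 45: x=[4.4123] v=[-1.6267]
Step 46: x=[4.3311] v=[-1.6245]
Step 47: x=[4.2501] v=[-1.6203]
Step 48: x=[4.1694] v=[-1.6141]
Step 49: x=[4.0891] v=[-1.6058]
Step 50: x=[4.0093] v=[-1.5955]
Step 51: x=[3.9301] v=[-1.5832]
v[0] did not become non-negative within 51 steps; using fallback time=2.5500

Answer: 2.5500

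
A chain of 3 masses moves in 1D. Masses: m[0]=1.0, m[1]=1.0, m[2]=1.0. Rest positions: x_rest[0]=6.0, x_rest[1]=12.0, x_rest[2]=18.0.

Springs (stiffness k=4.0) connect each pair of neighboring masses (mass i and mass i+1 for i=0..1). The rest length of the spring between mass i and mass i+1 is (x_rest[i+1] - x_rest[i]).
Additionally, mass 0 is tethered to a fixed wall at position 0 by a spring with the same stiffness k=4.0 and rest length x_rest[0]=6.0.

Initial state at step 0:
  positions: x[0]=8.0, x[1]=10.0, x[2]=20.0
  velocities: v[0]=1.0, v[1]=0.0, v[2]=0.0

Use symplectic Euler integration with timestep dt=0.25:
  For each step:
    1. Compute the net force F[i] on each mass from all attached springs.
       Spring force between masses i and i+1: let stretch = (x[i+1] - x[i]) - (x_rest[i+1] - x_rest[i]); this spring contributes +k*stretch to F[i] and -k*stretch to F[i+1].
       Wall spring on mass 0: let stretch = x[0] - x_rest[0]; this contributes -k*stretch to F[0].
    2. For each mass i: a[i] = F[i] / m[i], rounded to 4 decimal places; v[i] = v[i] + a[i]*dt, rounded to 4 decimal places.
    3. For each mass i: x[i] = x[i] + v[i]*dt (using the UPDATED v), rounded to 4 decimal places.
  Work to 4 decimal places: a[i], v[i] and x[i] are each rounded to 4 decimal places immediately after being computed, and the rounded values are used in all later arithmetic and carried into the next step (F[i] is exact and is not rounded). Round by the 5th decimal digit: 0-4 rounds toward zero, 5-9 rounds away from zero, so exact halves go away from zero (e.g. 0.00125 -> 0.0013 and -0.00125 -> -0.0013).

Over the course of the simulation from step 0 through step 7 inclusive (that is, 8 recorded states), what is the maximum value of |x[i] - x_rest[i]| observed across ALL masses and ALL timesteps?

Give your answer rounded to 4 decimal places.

Answer: 3.3750

Derivation:
Step 0: x=[8.0000 10.0000 20.0000] v=[1.0000 0.0000 0.0000]
Step 1: x=[6.7500 12.0000 19.0000] v=[-5.0000 8.0000 -4.0000]
Step 2: x=[5.1250 14.4375 17.7500] v=[-6.5000 9.7500 -5.0000]
Step 3: x=[4.5469 15.3750 17.1719] v=[-2.3125 3.7500 -2.3125]
Step 4: x=[5.5391 14.0547 17.6446] v=[3.9687 -5.2812 1.8906]
Step 5: x=[7.2754 11.5030 18.7198] v=[6.9452 -10.2069 4.3007]
Step 6: x=[8.2498 9.6986 19.4908] v=[3.8974 -7.2177 3.0839]
Step 7: x=[7.5239 9.9800 19.3137] v=[-2.9036 1.1257 -0.7083]
Max displacement = 3.3750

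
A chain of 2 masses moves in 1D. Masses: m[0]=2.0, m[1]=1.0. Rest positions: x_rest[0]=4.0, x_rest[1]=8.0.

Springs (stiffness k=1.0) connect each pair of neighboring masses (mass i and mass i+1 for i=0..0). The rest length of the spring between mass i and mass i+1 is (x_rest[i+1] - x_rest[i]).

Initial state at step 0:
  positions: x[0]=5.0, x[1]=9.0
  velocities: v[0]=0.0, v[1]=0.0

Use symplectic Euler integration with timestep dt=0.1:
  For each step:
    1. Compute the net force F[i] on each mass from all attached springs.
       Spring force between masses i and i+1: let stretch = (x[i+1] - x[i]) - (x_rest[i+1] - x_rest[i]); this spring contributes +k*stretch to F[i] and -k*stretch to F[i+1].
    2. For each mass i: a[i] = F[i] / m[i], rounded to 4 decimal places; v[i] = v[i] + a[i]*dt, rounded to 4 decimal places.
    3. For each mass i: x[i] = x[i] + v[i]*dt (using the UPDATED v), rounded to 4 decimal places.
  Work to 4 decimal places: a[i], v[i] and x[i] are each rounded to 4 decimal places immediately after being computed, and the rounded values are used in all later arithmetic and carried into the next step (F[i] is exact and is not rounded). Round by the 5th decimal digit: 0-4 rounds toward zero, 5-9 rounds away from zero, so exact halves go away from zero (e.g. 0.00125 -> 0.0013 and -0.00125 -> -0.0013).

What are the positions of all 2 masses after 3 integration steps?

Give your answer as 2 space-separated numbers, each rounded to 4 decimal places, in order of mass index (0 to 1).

Answer: 5.0000 9.0000

Derivation:
Step 0: x=[5.0000 9.0000] v=[0.0000 0.0000]
Step 1: x=[5.0000 9.0000] v=[0.0000 0.0000]
Step 2: x=[5.0000 9.0000] v=[0.0000 0.0000]
Step 3: x=[5.0000 9.0000] v=[0.0000 0.0000]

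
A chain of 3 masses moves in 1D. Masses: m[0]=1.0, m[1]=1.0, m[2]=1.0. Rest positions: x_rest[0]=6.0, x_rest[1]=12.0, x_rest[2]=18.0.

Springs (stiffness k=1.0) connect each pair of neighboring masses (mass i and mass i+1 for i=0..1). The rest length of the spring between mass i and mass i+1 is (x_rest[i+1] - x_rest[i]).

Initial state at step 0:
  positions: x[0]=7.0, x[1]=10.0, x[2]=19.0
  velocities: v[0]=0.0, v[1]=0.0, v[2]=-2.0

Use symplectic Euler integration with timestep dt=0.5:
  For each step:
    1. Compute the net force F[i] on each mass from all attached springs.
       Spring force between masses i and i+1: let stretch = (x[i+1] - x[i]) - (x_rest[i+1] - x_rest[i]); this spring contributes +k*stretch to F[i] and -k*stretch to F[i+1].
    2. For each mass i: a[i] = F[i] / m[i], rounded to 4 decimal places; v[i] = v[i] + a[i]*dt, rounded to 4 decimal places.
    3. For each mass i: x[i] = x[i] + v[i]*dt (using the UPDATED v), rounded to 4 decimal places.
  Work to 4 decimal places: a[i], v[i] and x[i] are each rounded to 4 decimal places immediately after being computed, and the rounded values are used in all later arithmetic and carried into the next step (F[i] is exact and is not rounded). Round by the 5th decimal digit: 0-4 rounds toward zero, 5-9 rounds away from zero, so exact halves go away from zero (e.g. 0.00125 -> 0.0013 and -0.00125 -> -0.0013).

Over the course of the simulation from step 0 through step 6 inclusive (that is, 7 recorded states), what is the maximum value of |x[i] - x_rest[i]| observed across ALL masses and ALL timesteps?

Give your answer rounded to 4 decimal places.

Answer: 4.3238

Derivation:
Step 0: x=[7.0000 10.0000 19.0000] v=[0.0000 0.0000 -2.0000]
Step 1: x=[6.2500 11.5000 17.2500] v=[-1.5000 3.0000 -3.5000]
Step 2: x=[5.3125 13.1250 15.5625] v=[-1.8750 3.2500 -3.3750]
Step 3: x=[4.8281 13.4063 14.7656] v=[-0.9688 0.5625 -1.5938]
Step 4: x=[4.9883 11.8828 15.1289] v=[0.3203 -3.0470 0.7266]
Step 5: x=[5.3721 9.4472 16.1807] v=[0.7676 -4.8712 2.1036]
Step 6: x=[5.2747 7.6762 17.0492] v=[-0.1949 -3.5420 1.7369]
Max displacement = 4.3238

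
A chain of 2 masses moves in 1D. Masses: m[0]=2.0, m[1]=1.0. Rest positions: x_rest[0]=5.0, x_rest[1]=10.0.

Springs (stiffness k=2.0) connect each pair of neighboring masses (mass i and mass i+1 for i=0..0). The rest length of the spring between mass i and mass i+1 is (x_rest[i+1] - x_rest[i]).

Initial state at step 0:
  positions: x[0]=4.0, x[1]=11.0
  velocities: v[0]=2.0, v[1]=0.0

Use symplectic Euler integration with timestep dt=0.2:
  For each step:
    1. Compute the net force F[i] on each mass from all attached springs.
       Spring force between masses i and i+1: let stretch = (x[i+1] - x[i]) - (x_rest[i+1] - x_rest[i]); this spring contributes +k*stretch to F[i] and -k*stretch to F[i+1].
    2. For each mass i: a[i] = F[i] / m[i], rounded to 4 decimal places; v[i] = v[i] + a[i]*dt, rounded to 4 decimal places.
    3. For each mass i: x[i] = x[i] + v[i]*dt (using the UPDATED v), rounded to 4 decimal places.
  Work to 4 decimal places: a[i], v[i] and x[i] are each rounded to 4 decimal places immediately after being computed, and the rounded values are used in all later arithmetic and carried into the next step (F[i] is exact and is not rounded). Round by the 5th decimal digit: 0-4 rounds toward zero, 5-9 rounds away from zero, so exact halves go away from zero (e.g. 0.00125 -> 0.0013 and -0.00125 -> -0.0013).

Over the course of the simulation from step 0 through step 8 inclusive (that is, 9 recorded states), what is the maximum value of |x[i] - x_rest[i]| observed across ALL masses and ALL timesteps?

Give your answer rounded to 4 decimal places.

Answer: 2.6021

Derivation:
Step 0: x=[4.0000 11.0000] v=[2.0000 0.0000]
Step 1: x=[4.4800 10.8400] v=[2.4000 -0.8000]
Step 2: x=[5.0144 10.5712] v=[2.6720 -1.3440]
Step 3: x=[5.5711 10.2579] v=[2.7834 -1.5667]
Step 4: x=[6.1153 9.9696] v=[2.7208 -1.4414]
Step 5: x=[6.6136 9.7730] v=[2.4917 -0.9831]
Step 6: x=[7.0383 9.7236] v=[2.1236 -0.2469]
Step 7: x=[7.3704 9.8594] v=[1.6607 0.6790]
Step 8: x=[7.6021 10.1961] v=[1.1585 1.6834]
Max displacement = 2.6021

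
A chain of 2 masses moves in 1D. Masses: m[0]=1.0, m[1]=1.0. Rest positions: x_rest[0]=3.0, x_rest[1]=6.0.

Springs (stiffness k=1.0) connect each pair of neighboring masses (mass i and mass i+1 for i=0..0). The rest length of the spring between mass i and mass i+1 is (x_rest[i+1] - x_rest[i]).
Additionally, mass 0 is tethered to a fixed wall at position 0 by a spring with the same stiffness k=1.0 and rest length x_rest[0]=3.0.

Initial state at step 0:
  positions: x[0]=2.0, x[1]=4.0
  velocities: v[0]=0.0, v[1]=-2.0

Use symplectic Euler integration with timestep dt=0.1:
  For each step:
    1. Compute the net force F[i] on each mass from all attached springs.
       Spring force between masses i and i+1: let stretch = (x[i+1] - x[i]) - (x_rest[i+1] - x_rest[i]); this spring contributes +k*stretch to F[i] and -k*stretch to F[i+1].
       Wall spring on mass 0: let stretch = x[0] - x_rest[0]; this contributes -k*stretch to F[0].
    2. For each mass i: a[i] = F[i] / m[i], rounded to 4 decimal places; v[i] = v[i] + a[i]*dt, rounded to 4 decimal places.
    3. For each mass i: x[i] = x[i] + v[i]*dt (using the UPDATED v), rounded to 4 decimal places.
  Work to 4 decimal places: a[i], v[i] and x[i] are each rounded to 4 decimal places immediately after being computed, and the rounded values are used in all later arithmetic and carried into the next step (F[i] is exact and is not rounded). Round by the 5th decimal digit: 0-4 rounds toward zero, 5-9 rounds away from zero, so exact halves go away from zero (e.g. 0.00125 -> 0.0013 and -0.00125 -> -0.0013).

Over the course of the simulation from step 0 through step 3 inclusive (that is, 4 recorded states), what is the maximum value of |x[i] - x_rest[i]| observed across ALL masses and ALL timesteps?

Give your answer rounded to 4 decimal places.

Answer: 2.5325

Derivation:
Step 0: x=[2.0000 4.0000] v=[0.0000 -2.0000]
Step 1: x=[2.0000 3.8100] v=[0.0000 -1.9000]
Step 2: x=[1.9981 3.6319] v=[-0.0190 -1.7810]
Step 3: x=[1.9926 3.4675] v=[-0.0554 -1.6444]
Max displacement = 2.5325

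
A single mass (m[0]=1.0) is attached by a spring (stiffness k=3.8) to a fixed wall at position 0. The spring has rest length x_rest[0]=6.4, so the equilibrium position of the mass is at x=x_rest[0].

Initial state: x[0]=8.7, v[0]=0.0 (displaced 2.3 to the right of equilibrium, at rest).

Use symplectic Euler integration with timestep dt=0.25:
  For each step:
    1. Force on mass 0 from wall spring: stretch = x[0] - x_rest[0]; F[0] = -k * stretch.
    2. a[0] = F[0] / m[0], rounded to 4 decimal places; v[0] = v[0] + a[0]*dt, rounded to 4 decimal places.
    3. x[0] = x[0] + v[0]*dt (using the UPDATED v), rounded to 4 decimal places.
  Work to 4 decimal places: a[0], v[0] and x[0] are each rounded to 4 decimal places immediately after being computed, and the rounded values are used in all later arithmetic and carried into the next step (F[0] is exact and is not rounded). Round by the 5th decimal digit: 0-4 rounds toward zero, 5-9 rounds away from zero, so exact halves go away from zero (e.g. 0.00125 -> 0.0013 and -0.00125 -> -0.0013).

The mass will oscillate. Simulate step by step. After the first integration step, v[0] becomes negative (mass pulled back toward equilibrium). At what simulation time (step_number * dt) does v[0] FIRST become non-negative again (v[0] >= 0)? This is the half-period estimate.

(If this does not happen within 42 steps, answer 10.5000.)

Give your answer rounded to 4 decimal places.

Step 0: x=[8.7000] v=[0.0000]
Step 1: x=[8.1538] v=[-2.1850]
Step 2: x=[7.1910] v=[-3.8511]
Step 3: x=[6.0404] v=[-4.6026]
Step 4: x=[4.9752] v=[-4.2610]
Step 5: x=[4.2483] v=[-2.9075]
Step 6: x=[4.0325] v=[-0.8634]
Step 7: x=[4.3789] v=[1.3857]
First v>=0 after going negative at step 7, time=1.7500

Answer: 1.7500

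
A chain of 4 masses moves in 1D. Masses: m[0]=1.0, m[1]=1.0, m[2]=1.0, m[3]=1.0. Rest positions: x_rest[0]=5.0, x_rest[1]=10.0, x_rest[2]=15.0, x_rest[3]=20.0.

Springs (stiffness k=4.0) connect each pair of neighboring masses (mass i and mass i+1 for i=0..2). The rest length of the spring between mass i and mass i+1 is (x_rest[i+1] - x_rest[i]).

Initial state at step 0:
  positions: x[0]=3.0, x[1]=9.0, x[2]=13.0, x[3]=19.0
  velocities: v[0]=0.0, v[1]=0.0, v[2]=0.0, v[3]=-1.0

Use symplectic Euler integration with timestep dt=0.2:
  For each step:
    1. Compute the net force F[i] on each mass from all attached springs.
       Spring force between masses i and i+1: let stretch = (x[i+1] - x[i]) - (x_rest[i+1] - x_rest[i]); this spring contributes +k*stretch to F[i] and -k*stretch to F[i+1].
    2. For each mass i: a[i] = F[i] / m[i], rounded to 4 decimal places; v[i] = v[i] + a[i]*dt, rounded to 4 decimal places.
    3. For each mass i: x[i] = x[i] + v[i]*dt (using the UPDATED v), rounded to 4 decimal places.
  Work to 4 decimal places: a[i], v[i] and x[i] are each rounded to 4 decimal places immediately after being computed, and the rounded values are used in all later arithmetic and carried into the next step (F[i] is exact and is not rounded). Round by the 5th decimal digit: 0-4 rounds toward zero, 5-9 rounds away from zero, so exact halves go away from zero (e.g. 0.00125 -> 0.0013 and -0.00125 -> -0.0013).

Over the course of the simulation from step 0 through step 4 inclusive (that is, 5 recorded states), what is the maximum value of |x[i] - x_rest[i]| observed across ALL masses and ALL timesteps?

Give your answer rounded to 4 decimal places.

Answer: 2.2498

Derivation:
Step 0: x=[3.0000 9.0000 13.0000 19.0000] v=[0.0000 0.0000 0.0000 -1.0000]
Step 1: x=[3.1600 8.6800 13.3200 18.6400] v=[0.8000 -1.6000 1.6000 -1.8000]
Step 2: x=[3.4032 8.2192 13.7488 18.2288] v=[1.2160 -2.3040 2.1440 -2.0560]
Step 3: x=[3.6170 7.8726 14.0097 17.9008] v=[1.0688 -1.7331 1.3043 -1.6400]
Step 4: x=[3.7117 7.8270 13.9112 17.7502] v=[0.4733 -0.2279 -0.4925 -0.7529]
Max displacement = 2.2498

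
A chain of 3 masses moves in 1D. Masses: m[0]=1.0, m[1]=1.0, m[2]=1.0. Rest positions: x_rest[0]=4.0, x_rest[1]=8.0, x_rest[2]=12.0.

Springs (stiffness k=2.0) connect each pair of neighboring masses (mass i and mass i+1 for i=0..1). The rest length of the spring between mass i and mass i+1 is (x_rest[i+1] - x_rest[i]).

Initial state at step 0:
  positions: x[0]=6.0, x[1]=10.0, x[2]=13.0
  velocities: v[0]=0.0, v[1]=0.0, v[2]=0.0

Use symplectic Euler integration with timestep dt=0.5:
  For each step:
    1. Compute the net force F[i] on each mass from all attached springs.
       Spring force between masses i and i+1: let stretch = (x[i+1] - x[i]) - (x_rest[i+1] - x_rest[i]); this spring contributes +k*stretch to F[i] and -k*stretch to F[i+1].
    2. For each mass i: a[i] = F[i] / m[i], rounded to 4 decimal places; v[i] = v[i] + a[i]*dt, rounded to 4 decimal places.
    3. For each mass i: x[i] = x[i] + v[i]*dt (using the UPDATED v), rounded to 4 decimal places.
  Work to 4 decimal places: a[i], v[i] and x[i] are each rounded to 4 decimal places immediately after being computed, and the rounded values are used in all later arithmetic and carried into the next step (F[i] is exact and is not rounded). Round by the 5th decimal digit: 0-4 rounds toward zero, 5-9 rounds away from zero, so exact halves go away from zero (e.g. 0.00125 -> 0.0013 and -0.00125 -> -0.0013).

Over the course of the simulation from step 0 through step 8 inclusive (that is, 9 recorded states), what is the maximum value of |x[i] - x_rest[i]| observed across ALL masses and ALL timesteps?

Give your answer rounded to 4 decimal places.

Step 0: x=[6.0000 10.0000 13.0000] v=[0.0000 0.0000 0.0000]
Step 1: x=[6.0000 9.5000 13.5000] v=[0.0000 -1.0000 1.0000]
Step 2: x=[5.7500 9.2500 14.0000] v=[-0.5000 -0.5000 1.0000]
Step 3: x=[5.2500 9.6250 14.1250] v=[-1.0000 0.7500 0.2500]
Step 4: x=[4.9375 10.0625 14.0000] v=[-0.6250 0.8750 -0.2500]
Step 5: x=[5.1875 9.9063 13.9063] v=[0.5000 -0.3125 -0.1875]
Step 6: x=[5.7969 9.3907 13.8126] v=[1.2188 -1.0313 -0.1875]
Step 7: x=[6.2032 9.2891 13.5079] v=[0.8126 -0.2032 -0.6094]
Step 8: x=[6.1525 9.7540 13.0938] v=[-0.1015 0.9297 -0.8282]
Max displacement = 2.2032

Answer: 2.2032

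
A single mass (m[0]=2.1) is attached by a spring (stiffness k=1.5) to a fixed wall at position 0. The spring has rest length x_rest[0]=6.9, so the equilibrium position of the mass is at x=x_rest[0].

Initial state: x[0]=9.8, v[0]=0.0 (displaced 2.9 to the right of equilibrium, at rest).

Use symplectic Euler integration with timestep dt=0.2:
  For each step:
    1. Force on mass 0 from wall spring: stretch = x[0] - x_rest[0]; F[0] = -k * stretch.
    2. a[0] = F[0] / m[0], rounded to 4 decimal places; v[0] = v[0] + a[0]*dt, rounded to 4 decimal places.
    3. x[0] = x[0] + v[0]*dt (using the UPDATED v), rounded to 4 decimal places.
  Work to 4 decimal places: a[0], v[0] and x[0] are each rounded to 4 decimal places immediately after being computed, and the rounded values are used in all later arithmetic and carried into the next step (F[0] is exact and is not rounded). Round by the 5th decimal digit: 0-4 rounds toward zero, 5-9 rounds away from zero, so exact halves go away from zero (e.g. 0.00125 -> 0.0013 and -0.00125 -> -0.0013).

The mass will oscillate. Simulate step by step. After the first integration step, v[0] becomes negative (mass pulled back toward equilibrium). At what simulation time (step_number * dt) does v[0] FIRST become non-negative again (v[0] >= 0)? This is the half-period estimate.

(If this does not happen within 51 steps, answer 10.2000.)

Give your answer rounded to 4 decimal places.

Step 0: x=[9.8000] v=[0.0000]
Step 1: x=[9.7171] v=[-0.4143]
Step 2: x=[9.5538] v=[-0.8167]
Step 3: x=[9.3146] v=[-1.1958]
Step 4: x=[9.0065] v=[-1.5407]
Step 5: x=[8.6382] v=[-1.8416]
Step 6: x=[8.2202] v=[-2.0899]
Step 7: x=[7.7645] v=[-2.2785]
Step 8: x=[7.2841] v=[-2.4020]
Step 9: x=[6.7927] v=[-2.4569]
Step 10: x=[6.3044] v=[-2.4416]
Step 11: x=[5.8331] v=[-2.3565]
Step 12: x=[5.3923] v=[-2.2041]
Step 13: x=[4.9946] v=[-1.9887]
Step 14: x=[4.6513] v=[-1.7165]
Step 15: x=[4.3722] v=[-1.3953]
Step 16: x=[4.1654] v=[-1.0342]
Step 17: x=[4.0367] v=[-0.6435]
Step 18: x=[3.9898] v=[-0.2345]
Step 19: x=[4.0260] v=[0.1812]
First v>=0 after going negative at step 19, time=3.8000

Answer: 3.8000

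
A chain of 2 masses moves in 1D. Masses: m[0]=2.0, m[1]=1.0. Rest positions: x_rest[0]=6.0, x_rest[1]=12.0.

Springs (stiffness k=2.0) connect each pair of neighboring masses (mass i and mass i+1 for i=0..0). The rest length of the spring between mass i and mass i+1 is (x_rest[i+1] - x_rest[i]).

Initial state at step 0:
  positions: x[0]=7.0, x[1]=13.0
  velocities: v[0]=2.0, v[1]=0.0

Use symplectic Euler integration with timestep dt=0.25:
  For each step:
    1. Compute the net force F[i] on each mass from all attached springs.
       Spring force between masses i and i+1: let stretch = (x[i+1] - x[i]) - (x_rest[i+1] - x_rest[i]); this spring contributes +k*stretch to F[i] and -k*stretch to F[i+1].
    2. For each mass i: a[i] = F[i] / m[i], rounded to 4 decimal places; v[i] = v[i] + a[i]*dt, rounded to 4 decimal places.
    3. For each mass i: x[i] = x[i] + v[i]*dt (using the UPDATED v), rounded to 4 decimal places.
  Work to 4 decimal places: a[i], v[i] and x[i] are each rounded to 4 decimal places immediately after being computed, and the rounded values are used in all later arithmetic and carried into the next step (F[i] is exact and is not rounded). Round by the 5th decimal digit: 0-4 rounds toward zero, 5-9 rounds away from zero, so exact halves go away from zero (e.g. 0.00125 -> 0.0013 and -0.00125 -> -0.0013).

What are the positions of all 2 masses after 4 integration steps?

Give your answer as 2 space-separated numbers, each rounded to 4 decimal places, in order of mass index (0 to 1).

Answer: 8.7216 13.5569

Derivation:
Step 0: x=[7.0000 13.0000] v=[2.0000 0.0000]
Step 1: x=[7.5000 13.0000] v=[2.0000 0.0000]
Step 2: x=[7.9688 13.0625] v=[1.8750 0.2500]
Step 3: x=[8.3809 13.2383] v=[1.6484 0.7032]
Step 4: x=[8.7216 13.5569] v=[1.3628 1.2745]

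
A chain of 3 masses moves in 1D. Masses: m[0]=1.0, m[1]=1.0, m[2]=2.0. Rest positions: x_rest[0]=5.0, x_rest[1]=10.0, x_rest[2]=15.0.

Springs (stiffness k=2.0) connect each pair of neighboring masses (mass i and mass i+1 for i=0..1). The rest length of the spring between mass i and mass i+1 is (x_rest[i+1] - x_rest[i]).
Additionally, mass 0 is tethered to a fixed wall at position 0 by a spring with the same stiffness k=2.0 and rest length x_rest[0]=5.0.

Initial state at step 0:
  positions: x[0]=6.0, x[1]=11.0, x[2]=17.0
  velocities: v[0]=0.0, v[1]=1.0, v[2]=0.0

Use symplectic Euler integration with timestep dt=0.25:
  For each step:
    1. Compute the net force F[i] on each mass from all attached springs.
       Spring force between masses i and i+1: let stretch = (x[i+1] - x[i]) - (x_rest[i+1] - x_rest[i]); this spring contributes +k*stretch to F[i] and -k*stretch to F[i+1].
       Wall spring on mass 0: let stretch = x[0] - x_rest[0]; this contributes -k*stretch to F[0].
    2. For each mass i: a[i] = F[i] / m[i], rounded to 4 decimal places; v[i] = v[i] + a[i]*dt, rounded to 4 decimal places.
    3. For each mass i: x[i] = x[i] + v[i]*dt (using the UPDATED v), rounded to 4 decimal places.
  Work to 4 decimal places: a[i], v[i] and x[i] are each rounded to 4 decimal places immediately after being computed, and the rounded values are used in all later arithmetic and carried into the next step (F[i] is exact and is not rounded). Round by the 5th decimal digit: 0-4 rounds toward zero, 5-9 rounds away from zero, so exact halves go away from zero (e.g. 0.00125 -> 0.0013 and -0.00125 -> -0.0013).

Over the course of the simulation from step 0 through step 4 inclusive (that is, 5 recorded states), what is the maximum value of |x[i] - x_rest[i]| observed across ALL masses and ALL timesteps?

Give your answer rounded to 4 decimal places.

Answer: 2.0646

Derivation:
Step 0: x=[6.0000 11.0000 17.0000] v=[0.0000 1.0000 0.0000]
Step 1: x=[5.8750 11.3750 16.9375] v=[-0.5000 1.5000 -0.2500]
Step 2: x=[5.7031 11.7578 16.8399] v=[-0.6875 1.5313 -0.3906]
Step 3: x=[5.5752 12.0191 16.7371] v=[-0.5117 1.0450 -0.4111]
Step 4: x=[5.5559 12.0646 16.6520] v=[-0.0774 0.1821 -0.3406]
Max displacement = 2.0646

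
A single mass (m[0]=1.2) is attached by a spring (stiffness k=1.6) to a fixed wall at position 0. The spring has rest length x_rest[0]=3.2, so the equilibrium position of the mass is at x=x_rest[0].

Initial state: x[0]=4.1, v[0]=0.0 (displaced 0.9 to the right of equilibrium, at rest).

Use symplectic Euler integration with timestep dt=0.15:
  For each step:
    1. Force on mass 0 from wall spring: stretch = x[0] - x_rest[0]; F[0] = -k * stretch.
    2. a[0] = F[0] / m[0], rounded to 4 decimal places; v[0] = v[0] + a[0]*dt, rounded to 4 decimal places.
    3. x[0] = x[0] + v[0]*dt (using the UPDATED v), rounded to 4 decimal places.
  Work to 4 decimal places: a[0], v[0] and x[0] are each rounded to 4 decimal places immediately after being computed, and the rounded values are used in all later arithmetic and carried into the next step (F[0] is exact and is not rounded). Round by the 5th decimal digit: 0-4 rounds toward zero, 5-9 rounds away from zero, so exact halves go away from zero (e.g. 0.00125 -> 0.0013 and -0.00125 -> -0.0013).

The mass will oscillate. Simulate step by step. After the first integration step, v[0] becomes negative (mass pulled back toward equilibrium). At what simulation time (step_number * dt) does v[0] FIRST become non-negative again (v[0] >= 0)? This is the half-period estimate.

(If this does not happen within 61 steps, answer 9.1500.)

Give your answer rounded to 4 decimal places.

Answer: 2.8500

Derivation:
Step 0: x=[4.1000] v=[0.0000]
Step 1: x=[4.0730] v=[-0.1800]
Step 2: x=[4.0198] v=[-0.3546]
Step 3: x=[3.9420] v=[-0.5186]
Step 4: x=[3.8420] v=[-0.6670]
Step 5: x=[3.7227] v=[-0.7954]
Step 6: x=[3.5877] v=[-0.8999]
Step 7: x=[3.4411] v=[-0.9774]
Step 8: x=[3.2873] v=[-1.0256]
Step 9: x=[3.1308] v=[-1.0431]
Step 10: x=[2.9764] v=[-1.0293]
Step 11: x=[2.8287] v=[-0.9846]
Step 12: x=[2.6922] v=[-0.9103]
Step 13: x=[2.5709] v=[-0.8087]
Step 14: x=[2.4685] v=[-0.6829]
Step 15: x=[2.3880] v=[-0.5366]
Step 16: x=[2.3319] v=[-0.3742]
Step 17: x=[2.3018] v=[-0.2006]
Step 18: x=[2.2987] v=[-0.0210]
Step 19: x=[2.3226] v=[0.1593]
First v>=0 after going negative at step 19, time=2.8500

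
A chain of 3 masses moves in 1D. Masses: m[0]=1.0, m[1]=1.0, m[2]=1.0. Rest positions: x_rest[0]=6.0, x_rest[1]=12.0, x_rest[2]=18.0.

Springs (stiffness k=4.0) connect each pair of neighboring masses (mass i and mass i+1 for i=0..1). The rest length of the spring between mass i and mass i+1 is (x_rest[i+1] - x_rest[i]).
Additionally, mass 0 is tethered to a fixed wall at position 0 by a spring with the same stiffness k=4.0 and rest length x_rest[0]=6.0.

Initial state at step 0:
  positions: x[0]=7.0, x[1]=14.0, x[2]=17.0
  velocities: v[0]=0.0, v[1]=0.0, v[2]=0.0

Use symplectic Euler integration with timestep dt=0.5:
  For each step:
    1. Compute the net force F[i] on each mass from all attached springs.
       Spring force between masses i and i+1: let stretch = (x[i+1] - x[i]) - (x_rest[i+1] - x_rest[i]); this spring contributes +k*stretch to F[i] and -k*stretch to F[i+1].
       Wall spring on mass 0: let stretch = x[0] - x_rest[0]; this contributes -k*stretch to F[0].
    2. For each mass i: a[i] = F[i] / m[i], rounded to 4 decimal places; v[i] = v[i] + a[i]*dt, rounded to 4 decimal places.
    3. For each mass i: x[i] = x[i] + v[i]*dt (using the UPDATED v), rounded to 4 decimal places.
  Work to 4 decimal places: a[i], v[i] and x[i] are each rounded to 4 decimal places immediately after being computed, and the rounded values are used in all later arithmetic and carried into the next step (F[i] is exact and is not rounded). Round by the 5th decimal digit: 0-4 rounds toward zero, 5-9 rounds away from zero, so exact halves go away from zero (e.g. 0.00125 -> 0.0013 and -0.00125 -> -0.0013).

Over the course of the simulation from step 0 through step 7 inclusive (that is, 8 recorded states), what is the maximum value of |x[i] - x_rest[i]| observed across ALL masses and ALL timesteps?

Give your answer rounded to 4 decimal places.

Step 0: x=[7.0000 14.0000 17.0000] v=[0.0000 0.0000 0.0000]
Step 1: x=[7.0000 10.0000 20.0000] v=[0.0000 -8.0000 6.0000]
Step 2: x=[3.0000 13.0000 19.0000] v=[-8.0000 6.0000 -2.0000]
Step 3: x=[6.0000 12.0000 18.0000] v=[6.0000 -2.0000 -2.0000]
Step 4: x=[9.0000 11.0000 17.0000] v=[6.0000 -2.0000 -2.0000]
Step 5: x=[5.0000 14.0000 16.0000] v=[-8.0000 6.0000 -2.0000]
Step 6: x=[5.0000 10.0000 19.0000] v=[0.0000 -8.0000 6.0000]
Step 7: x=[5.0000 10.0000 19.0000] v=[0.0000 0.0000 0.0000]
Max displacement = 3.0000

Answer: 3.0000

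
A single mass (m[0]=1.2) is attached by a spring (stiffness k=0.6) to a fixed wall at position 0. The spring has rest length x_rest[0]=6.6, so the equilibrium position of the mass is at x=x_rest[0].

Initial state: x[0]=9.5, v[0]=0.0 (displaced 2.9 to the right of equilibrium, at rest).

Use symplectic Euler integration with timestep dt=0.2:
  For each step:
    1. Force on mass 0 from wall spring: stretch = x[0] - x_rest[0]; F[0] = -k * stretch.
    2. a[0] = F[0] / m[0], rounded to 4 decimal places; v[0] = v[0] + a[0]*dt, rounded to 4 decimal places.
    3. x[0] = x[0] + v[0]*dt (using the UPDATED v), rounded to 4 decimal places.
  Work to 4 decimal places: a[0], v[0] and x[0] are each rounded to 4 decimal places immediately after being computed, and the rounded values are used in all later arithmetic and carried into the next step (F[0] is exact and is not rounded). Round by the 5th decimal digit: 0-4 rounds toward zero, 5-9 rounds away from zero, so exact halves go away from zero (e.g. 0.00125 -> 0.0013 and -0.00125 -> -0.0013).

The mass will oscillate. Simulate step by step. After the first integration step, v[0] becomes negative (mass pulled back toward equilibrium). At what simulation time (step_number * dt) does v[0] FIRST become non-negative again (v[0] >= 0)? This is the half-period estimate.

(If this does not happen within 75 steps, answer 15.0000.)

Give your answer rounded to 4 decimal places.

Answer: 4.6000

Derivation:
Step 0: x=[9.5000] v=[0.0000]
Step 1: x=[9.4420] v=[-0.2900]
Step 2: x=[9.3272] v=[-0.5742]
Step 3: x=[9.1578] v=[-0.8469]
Step 4: x=[8.9373] v=[-1.1027]
Step 5: x=[8.6700] v=[-1.3364]
Step 6: x=[8.3613] v=[-1.5434]
Step 7: x=[8.0174] v=[-1.7195]
Step 8: x=[7.6452] v=[-1.8612]
Step 9: x=[7.2521] v=[-1.9657]
Step 10: x=[6.8459] v=[-2.0309]
Step 11: x=[6.4348] v=[-2.0555]
Step 12: x=[6.0270] v=[-2.0390]
Step 13: x=[5.6307] v=[-1.9817]
Step 14: x=[5.2537] v=[-1.8848]
Step 15: x=[4.9037] v=[-1.7502]
Step 16: x=[4.5876] v=[-1.5806]
Step 17: x=[4.3117] v=[-1.3794]
Step 18: x=[4.0816] v=[-1.1506]
Step 19: x=[3.9018] v=[-0.8988]
Step 20: x=[3.7760] v=[-0.6290]
Step 21: x=[3.7067] v=[-0.3466]
Step 22: x=[3.6952] v=[-0.0573]
Step 23: x=[3.7418] v=[0.2332]
First v>=0 after going negative at step 23, time=4.6000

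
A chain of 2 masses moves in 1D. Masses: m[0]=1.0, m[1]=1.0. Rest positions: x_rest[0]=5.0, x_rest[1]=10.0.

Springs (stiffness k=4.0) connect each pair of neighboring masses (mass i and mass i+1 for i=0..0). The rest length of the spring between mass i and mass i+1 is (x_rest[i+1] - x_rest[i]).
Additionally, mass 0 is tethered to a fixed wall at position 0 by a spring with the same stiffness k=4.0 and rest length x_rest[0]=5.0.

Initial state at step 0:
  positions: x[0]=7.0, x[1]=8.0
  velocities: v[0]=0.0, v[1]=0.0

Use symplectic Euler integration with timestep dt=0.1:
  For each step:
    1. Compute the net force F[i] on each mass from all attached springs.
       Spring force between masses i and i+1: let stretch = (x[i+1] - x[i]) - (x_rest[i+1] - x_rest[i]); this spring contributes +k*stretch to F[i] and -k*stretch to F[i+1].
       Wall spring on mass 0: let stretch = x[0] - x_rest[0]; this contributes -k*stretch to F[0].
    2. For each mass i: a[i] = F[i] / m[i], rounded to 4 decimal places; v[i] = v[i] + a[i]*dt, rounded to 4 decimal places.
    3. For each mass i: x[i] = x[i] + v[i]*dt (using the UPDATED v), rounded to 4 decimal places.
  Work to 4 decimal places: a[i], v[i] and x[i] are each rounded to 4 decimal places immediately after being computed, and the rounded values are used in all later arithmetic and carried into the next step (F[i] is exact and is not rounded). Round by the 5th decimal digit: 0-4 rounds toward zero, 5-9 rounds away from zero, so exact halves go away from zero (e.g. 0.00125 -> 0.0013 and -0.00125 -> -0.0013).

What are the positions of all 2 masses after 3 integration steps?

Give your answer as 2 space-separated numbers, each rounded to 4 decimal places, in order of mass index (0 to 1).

Answer: 5.6853 8.8817

Derivation:
Step 0: x=[7.0000 8.0000] v=[0.0000 0.0000]
Step 1: x=[6.7600 8.1600] v=[-2.4000 1.6000]
Step 2: x=[6.3056 8.4640] v=[-4.5440 3.0400]
Step 3: x=[5.6853 8.8817] v=[-6.2029 4.1766]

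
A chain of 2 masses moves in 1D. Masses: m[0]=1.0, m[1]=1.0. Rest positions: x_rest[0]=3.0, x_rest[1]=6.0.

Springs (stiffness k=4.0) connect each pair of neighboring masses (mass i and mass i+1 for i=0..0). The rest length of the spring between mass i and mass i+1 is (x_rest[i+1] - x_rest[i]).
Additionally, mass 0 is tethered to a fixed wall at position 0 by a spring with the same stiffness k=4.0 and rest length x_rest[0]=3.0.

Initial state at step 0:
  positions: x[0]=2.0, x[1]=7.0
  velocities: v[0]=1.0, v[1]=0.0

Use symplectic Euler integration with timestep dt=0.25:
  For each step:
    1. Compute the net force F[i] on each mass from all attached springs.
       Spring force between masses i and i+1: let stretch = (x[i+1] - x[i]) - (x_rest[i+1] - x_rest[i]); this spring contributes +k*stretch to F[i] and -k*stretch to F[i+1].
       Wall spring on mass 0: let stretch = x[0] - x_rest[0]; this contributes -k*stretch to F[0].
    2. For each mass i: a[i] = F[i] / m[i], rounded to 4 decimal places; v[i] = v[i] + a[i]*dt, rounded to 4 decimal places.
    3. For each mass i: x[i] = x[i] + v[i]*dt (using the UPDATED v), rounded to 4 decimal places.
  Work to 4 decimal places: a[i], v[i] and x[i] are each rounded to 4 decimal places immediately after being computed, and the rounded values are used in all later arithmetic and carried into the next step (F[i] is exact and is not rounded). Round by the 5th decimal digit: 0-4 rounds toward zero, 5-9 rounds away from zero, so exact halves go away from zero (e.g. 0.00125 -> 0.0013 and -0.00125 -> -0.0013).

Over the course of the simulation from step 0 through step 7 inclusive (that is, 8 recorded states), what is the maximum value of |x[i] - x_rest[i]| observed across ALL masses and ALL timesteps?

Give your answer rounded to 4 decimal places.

Step 0: x=[2.0000 7.0000] v=[1.0000 0.0000]
Step 1: x=[3.0000 6.5000] v=[4.0000 -2.0000]
Step 2: x=[4.1250 5.8750] v=[4.5000 -2.5000]
Step 3: x=[4.6563 5.5625] v=[2.1250 -1.2500]
Step 4: x=[4.2500 5.7735] v=[-1.6251 0.8438]
Step 5: x=[3.1621 6.3536] v=[-4.3516 2.3203]
Step 6: x=[2.0816 6.8858] v=[-4.3222 2.1288]
Step 7: x=[1.6817 6.9670] v=[-1.5996 0.3246]
Max displacement = 1.6563

Answer: 1.6563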